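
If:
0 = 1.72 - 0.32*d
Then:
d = 5.38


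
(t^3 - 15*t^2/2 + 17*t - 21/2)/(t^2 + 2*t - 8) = (2*t^3 - 15*t^2 + 34*t - 21)/(2*(t^2 + 2*t - 8))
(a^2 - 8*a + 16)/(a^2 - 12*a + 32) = (a - 4)/(a - 8)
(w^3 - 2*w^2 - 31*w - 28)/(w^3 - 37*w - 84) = (w + 1)/(w + 3)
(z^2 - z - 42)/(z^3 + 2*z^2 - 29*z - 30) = (z - 7)/(z^2 - 4*z - 5)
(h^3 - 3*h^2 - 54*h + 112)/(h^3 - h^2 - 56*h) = (h - 2)/h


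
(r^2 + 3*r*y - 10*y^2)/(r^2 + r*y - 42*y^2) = (r^2 + 3*r*y - 10*y^2)/(r^2 + r*y - 42*y^2)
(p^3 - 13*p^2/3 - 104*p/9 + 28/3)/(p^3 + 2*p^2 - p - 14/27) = 3*(p - 6)/(3*p + 1)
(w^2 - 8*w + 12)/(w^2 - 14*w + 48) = (w - 2)/(w - 8)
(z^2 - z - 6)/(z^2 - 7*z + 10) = (z^2 - z - 6)/(z^2 - 7*z + 10)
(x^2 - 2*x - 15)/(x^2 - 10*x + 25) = (x + 3)/(x - 5)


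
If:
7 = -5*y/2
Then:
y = -14/5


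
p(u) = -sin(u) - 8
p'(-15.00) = 0.76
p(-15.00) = -7.35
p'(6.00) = -0.96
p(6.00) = -7.72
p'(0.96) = -0.57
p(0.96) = -8.82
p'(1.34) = -0.23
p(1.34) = -8.97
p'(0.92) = -0.61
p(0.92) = -8.80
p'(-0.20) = -0.98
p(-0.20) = -7.80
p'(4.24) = 0.46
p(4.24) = -7.11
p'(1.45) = -0.12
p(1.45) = -8.99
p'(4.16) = 0.52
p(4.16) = -7.15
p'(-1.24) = -0.32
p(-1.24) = -7.05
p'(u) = -cos(u)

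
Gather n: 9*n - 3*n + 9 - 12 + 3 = 6*n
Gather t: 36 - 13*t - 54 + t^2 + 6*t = t^2 - 7*t - 18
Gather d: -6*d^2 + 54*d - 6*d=-6*d^2 + 48*d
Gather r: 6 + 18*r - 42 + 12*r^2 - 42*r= 12*r^2 - 24*r - 36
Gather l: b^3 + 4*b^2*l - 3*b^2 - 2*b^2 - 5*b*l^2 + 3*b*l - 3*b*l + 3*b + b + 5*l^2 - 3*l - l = b^3 - 5*b^2 + 4*b + l^2*(5 - 5*b) + l*(4*b^2 - 4)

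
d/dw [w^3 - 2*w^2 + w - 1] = 3*w^2 - 4*w + 1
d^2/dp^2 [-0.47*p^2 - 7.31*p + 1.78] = -0.940000000000000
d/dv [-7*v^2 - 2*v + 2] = -14*v - 2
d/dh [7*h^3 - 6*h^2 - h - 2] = 21*h^2 - 12*h - 1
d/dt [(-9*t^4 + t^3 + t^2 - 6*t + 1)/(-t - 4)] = (27*t^4 + 142*t^3 - 13*t^2 - 8*t + 25)/(t^2 + 8*t + 16)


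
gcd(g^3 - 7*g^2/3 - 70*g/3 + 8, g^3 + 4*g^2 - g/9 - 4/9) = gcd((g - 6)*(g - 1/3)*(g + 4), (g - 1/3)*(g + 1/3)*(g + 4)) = g^2 + 11*g/3 - 4/3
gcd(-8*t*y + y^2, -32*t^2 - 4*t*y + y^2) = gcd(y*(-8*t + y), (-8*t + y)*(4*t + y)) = -8*t + y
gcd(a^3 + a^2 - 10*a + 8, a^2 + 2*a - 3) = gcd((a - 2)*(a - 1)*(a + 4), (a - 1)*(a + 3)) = a - 1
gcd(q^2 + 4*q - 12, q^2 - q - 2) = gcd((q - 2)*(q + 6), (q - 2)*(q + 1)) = q - 2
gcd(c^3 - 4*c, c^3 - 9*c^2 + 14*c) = c^2 - 2*c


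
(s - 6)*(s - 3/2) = s^2 - 15*s/2 + 9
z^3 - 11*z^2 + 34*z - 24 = (z - 6)*(z - 4)*(z - 1)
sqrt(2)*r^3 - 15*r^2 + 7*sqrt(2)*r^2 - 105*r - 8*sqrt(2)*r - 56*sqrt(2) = (r + 7)*(r - 8*sqrt(2))*(sqrt(2)*r + 1)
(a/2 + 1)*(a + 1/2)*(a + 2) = a^3/2 + 9*a^2/4 + 3*a + 1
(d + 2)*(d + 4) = d^2 + 6*d + 8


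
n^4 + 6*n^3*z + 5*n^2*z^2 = n^2*(n + z)*(n + 5*z)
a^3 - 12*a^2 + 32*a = a*(a - 8)*(a - 4)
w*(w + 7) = w^2 + 7*w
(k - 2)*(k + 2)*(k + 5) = k^3 + 5*k^2 - 4*k - 20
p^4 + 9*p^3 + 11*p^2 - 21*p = p*(p - 1)*(p + 3)*(p + 7)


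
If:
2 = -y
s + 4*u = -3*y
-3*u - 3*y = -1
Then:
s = -10/3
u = 7/3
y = -2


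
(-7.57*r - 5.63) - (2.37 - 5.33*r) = -2.24*r - 8.0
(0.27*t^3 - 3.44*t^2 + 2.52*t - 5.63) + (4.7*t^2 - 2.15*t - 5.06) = 0.27*t^3 + 1.26*t^2 + 0.37*t - 10.69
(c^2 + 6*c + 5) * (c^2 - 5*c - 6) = c^4 + c^3 - 31*c^2 - 61*c - 30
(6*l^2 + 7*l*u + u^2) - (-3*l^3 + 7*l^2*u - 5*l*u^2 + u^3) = 3*l^3 - 7*l^2*u + 6*l^2 + 5*l*u^2 + 7*l*u - u^3 + u^2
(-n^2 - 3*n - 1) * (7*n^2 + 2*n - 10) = -7*n^4 - 23*n^3 - 3*n^2 + 28*n + 10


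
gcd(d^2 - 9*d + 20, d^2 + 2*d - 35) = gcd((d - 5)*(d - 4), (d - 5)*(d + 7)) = d - 5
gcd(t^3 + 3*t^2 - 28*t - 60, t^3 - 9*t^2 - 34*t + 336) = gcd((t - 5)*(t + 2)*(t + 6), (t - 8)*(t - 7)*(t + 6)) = t + 6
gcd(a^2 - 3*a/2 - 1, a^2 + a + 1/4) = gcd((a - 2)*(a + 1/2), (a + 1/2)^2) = a + 1/2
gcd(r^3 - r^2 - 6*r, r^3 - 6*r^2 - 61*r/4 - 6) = 1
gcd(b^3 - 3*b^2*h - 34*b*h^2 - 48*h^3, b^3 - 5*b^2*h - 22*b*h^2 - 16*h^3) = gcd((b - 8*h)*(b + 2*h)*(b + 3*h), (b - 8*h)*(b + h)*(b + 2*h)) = b^2 - 6*b*h - 16*h^2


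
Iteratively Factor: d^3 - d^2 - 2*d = (d)*(d^2 - d - 2) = d*(d + 1)*(d - 2)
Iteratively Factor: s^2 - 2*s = (s)*(s - 2)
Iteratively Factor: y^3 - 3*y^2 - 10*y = (y)*(y^2 - 3*y - 10) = y*(y + 2)*(y - 5)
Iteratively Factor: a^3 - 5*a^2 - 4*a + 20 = (a - 2)*(a^2 - 3*a - 10) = (a - 2)*(a + 2)*(a - 5)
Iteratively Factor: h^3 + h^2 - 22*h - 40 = (h - 5)*(h^2 + 6*h + 8) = (h - 5)*(h + 4)*(h + 2)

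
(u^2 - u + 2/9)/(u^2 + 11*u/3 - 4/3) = (u - 2/3)/(u + 4)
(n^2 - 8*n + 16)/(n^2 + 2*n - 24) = (n - 4)/(n + 6)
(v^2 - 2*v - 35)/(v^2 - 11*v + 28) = (v + 5)/(v - 4)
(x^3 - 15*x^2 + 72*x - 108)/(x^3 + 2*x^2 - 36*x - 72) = (x^2 - 9*x + 18)/(x^2 + 8*x + 12)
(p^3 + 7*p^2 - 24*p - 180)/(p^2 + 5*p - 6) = (p^2 + p - 30)/(p - 1)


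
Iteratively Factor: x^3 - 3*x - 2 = (x + 1)*(x^2 - x - 2) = (x + 1)^2*(x - 2)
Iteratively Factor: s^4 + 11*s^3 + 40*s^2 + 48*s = (s + 4)*(s^3 + 7*s^2 + 12*s) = (s + 3)*(s + 4)*(s^2 + 4*s) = s*(s + 3)*(s + 4)*(s + 4)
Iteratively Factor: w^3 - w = (w - 1)*(w^2 + w) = (w - 1)*(w + 1)*(w)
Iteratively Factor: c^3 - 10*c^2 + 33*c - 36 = (c - 3)*(c^2 - 7*c + 12) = (c - 3)^2*(c - 4)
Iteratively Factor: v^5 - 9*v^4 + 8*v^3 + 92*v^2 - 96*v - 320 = (v + 2)*(v^4 - 11*v^3 + 30*v^2 + 32*v - 160) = (v - 4)*(v + 2)*(v^3 - 7*v^2 + 2*v + 40) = (v - 4)^2*(v + 2)*(v^2 - 3*v - 10) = (v - 4)^2*(v + 2)^2*(v - 5)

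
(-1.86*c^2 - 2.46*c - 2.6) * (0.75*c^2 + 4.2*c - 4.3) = -1.395*c^4 - 9.657*c^3 - 4.284*c^2 - 0.342000000000002*c + 11.18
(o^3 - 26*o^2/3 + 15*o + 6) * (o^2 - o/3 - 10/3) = o^5 - 9*o^4 + 131*o^3/9 + 269*o^2/9 - 52*o - 20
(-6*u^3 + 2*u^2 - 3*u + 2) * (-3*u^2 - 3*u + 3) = 18*u^5 + 12*u^4 - 15*u^3 + 9*u^2 - 15*u + 6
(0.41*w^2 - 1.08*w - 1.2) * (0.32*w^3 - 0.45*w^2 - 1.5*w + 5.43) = 0.1312*w^5 - 0.5301*w^4 - 0.513*w^3 + 4.3863*w^2 - 4.0644*w - 6.516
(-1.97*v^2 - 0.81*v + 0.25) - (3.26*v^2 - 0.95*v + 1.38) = -5.23*v^2 + 0.14*v - 1.13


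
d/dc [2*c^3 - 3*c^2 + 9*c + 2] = 6*c^2 - 6*c + 9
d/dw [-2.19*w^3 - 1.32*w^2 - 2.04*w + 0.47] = -6.57*w^2 - 2.64*w - 2.04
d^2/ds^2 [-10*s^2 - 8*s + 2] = -20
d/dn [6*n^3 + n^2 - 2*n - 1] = 18*n^2 + 2*n - 2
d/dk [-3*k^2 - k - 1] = -6*k - 1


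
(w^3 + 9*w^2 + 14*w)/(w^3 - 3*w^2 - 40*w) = (w^2 + 9*w + 14)/(w^2 - 3*w - 40)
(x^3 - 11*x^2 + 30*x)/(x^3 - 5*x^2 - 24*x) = (-x^2 + 11*x - 30)/(-x^2 + 5*x + 24)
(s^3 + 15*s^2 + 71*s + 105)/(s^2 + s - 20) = (s^2 + 10*s + 21)/(s - 4)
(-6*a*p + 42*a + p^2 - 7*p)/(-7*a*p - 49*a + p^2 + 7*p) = (6*a*p - 42*a - p^2 + 7*p)/(7*a*p + 49*a - p^2 - 7*p)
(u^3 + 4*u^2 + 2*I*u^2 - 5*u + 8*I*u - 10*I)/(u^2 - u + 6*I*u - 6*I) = (u^2 + u*(5 + 2*I) + 10*I)/(u + 6*I)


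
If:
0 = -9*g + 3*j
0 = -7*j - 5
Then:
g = -5/21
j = -5/7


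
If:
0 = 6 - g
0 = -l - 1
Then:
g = 6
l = -1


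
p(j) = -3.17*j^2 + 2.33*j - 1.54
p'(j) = 2.33 - 6.34*j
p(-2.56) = -28.28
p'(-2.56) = 18.56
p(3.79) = -38.24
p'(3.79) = -21.70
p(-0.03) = -1.61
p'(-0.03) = 2.52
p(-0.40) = -2.98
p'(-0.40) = 4.87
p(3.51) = -32.42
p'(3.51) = -19.92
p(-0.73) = -4.93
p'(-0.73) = 6.96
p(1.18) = -3.20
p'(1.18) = -5.15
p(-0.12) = -1.87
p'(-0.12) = 3.09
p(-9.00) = -279.28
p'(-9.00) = 59.39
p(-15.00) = -749.74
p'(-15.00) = 97.43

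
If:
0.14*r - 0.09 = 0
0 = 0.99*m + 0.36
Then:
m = -0.36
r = 0.64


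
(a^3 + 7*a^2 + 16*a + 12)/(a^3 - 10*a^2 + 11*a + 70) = (a^2 + 5*a + 6)/(a^2 - 12*a + 35)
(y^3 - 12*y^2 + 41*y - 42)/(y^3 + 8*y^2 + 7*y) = (y^3 - 12*y^2 + 41*y - 42)/(y*(y^2 + 8*y + 7))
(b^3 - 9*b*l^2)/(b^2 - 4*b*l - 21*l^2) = b*(b - 3*l)/(b - 7*l)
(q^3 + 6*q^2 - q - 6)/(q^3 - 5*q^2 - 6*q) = (q^2 + 5*q - 6)/(q*(q - 6))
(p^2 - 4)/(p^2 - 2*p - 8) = (p - 2)/(p - 4)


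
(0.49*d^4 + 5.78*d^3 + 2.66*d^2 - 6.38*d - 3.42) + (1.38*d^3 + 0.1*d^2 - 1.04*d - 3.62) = 0.49*d^4 + 7.16*d^3 + 2.76*d^2 - 7.42*d - 7.04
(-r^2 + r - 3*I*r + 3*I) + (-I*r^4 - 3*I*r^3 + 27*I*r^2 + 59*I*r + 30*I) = -I*r^4 - 3*I*r^3 - r^2 + 27*I*r^2 + r + 56*I*r + 33*I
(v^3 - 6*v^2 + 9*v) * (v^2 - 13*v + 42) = v^5 - 19*v^4 + 129*v^3 - 369*v^2 + 378*v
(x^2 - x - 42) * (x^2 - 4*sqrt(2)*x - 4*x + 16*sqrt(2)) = x^4 - 4*sqrt(2)*x^3 - 5*x^3 - 38*x^2 + 20*sqrt(2)*x^2 + 168*x + 152*sqrt(2)*x - 672*sqrt(2)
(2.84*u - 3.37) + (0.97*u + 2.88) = 3.81*u - 0.49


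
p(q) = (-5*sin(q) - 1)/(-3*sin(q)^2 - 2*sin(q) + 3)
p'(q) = (6*sin(q)*cos(q) + 2*cos(q))*(-5*sin(q) - 1)/(-3*sin(q)^2 - 2*sin(q) + 3)^2 - 5*cos(q)/(-3*sin(q)^2 - 2*sin(q) + 3)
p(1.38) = 3.18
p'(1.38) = -2.06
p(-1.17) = 1.57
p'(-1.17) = -1.79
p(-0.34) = 0.20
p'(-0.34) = -1.41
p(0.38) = -1.55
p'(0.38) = -5.81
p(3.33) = -0.02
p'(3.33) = 1.51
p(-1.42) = 1.93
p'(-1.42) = -0.92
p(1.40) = 3.15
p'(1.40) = -1.79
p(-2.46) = 0.70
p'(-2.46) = 1.58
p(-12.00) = -3.46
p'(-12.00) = -18.32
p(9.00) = -1.84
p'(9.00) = 7.23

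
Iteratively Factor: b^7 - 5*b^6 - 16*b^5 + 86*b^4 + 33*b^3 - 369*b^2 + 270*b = (b)*(b^6 - 5*b^5 - 16*b^4 + 86*b^3 + 33*b^2 - 369*b + 270) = b*(b + 3)*(b^5 - 8*b^4 + 8*b^3 + 62*b^2 - 153*b + 90) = b*(b - 2)*(b + 3)*(b^4 - 6*b^3 - 4*b^2 + 54*b - 45) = b*(b - 5)*(b - 2)*(b + 3)*(b^3 - b^2 - 9*b + 9) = b*(b - 5)*(b - 3)*(b - 2)*(b + 3)*(b^2 + 2*b - 3) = b*(b - 5)*(b - 3)*(b - 2)*(b + 3)^2*(b - 1)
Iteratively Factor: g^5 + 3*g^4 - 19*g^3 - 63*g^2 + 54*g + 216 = (g + 3)*(g^4 - 19*g^2 - 6*g + 72) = (g + 3)^2*(g^3 - 3*g^2 - 10*g + 24) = (g + 3)^3*(g^2 - 6*g + 8) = (g - 2)*(g + 3)^3*(g - 4)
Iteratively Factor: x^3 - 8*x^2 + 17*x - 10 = (x - 5)*(x^2 - 3*x + 2) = (x - 5)*(x - 2)*(x - 1)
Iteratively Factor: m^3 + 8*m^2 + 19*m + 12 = (m + 4)*(m^2 + 4*m + 3) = (m + 3)*(m + 4)*(m + 1)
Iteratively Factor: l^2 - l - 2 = (l + 1)*(l - 2)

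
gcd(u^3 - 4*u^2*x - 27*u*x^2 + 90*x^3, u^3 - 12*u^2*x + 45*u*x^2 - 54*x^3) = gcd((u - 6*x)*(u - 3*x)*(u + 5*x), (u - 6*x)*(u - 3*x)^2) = u^2 - 9*u*x + 18*x^2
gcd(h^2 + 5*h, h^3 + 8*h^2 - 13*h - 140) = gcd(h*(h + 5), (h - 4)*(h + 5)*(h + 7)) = h + 5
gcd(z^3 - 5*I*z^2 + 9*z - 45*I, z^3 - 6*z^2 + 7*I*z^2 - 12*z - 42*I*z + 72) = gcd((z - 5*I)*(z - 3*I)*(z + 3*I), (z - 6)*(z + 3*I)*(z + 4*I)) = z + 3*I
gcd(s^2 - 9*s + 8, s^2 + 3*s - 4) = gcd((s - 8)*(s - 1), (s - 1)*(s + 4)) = s - 1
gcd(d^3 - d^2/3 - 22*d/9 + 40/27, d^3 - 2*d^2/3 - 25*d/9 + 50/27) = d^2 + d - 10/9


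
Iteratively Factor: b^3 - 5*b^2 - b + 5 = (b - 5)*(b^2 - 1) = (b - 5)*(b + 1)*(b - 1)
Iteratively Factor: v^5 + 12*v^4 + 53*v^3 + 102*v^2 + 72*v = (v + 3)*(v^4 + 9*v^3 + 26*v^2 + 24*v) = (v + 2)*(v + 3)*(v^3 + 7*v^2 + 12*v) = v*(v + 2)*(v + 3)*(v^2 + 7*v + 12) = v*(v + 2)*(v + 3)*(v + 4)*(v + 3)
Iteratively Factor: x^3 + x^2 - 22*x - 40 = (x + 4)*(x^2 - 3*x - 10) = (x - 5)*(x + 4)*(x + 2)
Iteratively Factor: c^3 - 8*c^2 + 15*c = (c)*(c^2 - 8*c + 15) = c*(c - 5)*(c - 3)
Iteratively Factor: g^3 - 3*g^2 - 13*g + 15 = (g - 5)*(g^2 + 2*g - 3) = (g - 5)*(g - 1)*(g + 3)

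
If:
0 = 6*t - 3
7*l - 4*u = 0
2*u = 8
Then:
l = 16/7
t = 1/2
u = 4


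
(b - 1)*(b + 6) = b^2 + 5*b - 6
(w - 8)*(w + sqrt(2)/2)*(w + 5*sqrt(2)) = w^3 - 8*w^2 + 11*sqrt(2)*w^2/2 - 44*sqrt(2)*w + 5*w - 40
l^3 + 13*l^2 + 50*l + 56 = (l + 2)*(l + 4)*(l + 7)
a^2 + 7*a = a*(a + 7)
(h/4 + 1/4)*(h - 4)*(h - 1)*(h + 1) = h^4/4 - 3*h^3/4 - 5*h^2/4 + 3*h/4 + 1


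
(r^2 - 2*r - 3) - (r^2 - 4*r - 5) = 2*r + 2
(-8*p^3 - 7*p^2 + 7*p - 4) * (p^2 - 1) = -8*p^5 - 7*p^4 + 15*p^3 + 3*p^2 - 7*p + 4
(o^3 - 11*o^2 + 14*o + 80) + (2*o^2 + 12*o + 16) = o^3 - 9*o^2 + 26*o + 96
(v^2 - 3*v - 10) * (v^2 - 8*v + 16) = v^4 - 11*v^3 + 30*v^2 + 32*v - 160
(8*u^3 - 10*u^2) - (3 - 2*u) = 8*u^3 - 10*u^2 + 2*u - 3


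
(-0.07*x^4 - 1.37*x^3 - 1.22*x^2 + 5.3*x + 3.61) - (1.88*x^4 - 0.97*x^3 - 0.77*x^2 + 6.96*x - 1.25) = -1.95*x^4 - 0.4*x^3 - 0.45*x^2 - 1.66*x + 4.86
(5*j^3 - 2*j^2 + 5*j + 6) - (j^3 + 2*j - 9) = 4*j^3 - 2*j^2 + 3*j + 15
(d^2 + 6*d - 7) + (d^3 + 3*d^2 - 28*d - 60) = d^3 + 4*d^2 - 22*d - 67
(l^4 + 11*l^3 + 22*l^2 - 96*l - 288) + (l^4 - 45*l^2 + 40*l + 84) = 2*l^4 + 11*l^3 - 23*l^2 - 56*l - 204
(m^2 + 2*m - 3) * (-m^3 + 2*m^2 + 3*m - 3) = -m^5 + 10*m^3 - 3*m^2 - 15*m + 9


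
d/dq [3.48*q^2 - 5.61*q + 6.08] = 6.96*q - 5.61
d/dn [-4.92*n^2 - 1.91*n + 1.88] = -9.84*n - 1.91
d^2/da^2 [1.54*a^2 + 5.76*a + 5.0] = 3.08000000000000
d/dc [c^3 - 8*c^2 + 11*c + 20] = 3*c^2 - 16*c + 11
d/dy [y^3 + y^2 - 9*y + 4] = 3*y^2 + 2*y - 9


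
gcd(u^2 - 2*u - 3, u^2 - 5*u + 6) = u - 3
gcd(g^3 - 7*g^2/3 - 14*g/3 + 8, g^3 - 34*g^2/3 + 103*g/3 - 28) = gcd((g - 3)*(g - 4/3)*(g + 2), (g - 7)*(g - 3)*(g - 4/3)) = g^2 - 13*g/3 + 4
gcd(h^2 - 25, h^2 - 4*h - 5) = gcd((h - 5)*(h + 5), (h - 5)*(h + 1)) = h - 5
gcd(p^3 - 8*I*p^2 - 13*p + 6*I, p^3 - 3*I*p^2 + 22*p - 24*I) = p^2 - 7*I*p - 6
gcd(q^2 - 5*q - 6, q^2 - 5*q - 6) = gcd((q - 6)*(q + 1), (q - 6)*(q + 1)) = q^2 - 5*q - 6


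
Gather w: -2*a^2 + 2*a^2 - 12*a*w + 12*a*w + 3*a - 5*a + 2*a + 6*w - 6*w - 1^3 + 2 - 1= 0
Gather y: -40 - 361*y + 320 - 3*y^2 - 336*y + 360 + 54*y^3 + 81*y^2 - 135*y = 54*y^3 + 78*y^2 - 832*y + 640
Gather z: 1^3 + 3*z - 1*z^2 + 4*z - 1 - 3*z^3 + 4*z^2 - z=-3*z^3 + 3*z^2 + 6*z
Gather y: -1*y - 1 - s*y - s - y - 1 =-s + y*(-s - 2) - 2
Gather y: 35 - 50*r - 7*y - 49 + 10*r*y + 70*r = 20*r + y*(10*r - 7) - 14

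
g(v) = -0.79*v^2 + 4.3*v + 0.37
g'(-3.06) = 9.13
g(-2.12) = -12.30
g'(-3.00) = 9.04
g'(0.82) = 3.00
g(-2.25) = -13.30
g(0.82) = 3.36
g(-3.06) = -20.19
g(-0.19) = -0.48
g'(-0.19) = 4.60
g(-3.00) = -19.64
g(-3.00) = -19.64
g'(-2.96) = 8.98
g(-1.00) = -4.72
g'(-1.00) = 5.88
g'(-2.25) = 7.86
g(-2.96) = -19.28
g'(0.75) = 3.12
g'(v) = 4.3 - 1.58*v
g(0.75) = 3.15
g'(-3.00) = 9.04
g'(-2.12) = 7.65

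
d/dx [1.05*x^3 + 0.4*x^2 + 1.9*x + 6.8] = 3.15*x^2 + 0.8*x + 1.9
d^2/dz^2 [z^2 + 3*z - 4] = 2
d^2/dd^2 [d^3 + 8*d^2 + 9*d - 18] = 6*d + 16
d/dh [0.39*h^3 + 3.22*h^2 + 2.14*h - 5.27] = 1.17*h^2 + 6.44*h + 2.14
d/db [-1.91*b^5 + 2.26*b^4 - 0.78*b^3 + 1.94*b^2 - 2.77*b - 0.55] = -9.55*b^4 + 9.04*b^3 - 2.34*b^2 + 3.88*b - 2.77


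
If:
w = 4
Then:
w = 4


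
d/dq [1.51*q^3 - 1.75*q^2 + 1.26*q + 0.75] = 4.53*q^2 - 3.5*q + 1.26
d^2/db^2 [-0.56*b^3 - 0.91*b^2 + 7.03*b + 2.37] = -3.36*b - 1.82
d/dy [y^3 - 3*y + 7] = 3*y^2 - 3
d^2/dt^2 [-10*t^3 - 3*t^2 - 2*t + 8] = -60*t - 6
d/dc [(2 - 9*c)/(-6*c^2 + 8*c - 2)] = (-27*c^2 + 12*c + 1)/(2*(9*c^4 - 24*c^3 + 22*c^2 - 8*c + 1))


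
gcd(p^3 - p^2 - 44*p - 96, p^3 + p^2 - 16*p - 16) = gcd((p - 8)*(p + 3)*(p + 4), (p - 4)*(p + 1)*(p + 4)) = p + 4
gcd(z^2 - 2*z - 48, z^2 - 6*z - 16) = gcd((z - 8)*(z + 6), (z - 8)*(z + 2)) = z - 8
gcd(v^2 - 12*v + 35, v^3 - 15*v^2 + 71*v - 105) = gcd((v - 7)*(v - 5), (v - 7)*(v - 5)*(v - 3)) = v^2 - 12*v + 35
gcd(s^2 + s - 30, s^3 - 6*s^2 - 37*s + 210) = s^2 + s - 30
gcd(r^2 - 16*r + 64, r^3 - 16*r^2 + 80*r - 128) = r - 8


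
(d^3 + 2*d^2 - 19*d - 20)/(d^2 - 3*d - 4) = d + 5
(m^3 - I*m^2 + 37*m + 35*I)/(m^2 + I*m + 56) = (m^2 + 6*I*m - 5)/(m + 8*I)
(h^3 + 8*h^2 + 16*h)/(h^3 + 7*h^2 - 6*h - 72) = h*(h + 4)/(h^2 + 3*h - 18)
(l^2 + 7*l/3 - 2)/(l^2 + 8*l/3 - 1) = (3*l - 2)/(3*l - 1)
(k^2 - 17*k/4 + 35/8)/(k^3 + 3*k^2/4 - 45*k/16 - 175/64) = 8*(2*k - 5)/(16*k^2 + 40*k + 25)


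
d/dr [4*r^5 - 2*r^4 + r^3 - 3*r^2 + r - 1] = 20*r^4 - 8*r^3 + 3*r^2 - 6*r + 1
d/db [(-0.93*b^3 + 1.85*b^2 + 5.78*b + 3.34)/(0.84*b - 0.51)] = (-1.5624*b^3 + 2.9769*b^2 - 1.887*b - 5.7534)/(0.7056*b^2 - 0.8568*b + 0.2601)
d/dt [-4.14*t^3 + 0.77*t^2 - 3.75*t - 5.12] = -12.42*t^2 + 1.54*t - 3.75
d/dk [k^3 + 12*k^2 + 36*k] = 3*k^2 + 24*k + 36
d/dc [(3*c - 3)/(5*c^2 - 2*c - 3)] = -15/(25*c^2 + 30*c + 9)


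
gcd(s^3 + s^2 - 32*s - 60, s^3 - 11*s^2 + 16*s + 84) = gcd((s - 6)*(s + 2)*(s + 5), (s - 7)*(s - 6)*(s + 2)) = s^2 - 4*s - 12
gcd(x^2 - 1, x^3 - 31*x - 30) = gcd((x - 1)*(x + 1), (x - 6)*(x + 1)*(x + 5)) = x + 1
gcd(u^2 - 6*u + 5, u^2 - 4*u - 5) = u - 5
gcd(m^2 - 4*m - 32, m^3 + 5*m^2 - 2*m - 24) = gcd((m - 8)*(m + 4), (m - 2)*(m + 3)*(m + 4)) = m + 4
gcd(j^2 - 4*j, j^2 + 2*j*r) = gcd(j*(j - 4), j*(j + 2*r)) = j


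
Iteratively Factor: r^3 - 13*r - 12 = (r - 4)*(r^2 + 4*r + 3) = (r - 4)*(r + 1)*(r + 3)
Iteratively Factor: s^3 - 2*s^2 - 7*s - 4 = (s + 1)*(s^2 - 3*s - 4) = (s - 4)*(s + 1)*(s + 1)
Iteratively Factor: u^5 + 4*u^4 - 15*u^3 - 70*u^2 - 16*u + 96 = (u + 3)*(u^4 + u^3 - 18*u^2 - 16*u + 32) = (u - 4)*(u + 3)*(u^3 + 5*u^2 + 2*u - 8) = (u - 4)*(u - 1)*(u + 3)*(u^2 + 6*u + 8) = (u - 4)*(u - 1)*(u + 2)*(u + 3)*(u + 4)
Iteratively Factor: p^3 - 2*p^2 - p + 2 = (p + 1)*(p^2 - 3*p + 2) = (p - 1)*(p + 1)*(p - 2)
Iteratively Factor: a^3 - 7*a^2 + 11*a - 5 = (a - 1)*(a^2 - 6*a + 5) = (a - 5)*(a - 1)*(a - 1)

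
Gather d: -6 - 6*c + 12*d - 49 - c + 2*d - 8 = -7*c + 14*d - 63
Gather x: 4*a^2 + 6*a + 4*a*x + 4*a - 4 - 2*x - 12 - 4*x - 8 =4*a^2 + 10*a + x*(4*a - 6) - 24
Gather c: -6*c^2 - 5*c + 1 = -6*c^2 - 5*c + 1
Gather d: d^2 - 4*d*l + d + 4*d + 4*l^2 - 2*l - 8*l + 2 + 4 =d^2 + d*(5 - 4*l) + 4*l^2 - 10*l + 6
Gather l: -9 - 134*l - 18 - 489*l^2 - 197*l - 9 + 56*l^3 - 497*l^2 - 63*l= 56*l^3 - 986*l^2 - 394*l - 36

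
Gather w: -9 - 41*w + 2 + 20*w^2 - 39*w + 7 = 20*w^2 - 80*w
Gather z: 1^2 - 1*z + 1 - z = 2 - 2*z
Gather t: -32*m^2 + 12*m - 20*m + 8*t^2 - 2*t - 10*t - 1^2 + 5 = -32*m^2 - 8*m + 8*t^2 - 12*t + 4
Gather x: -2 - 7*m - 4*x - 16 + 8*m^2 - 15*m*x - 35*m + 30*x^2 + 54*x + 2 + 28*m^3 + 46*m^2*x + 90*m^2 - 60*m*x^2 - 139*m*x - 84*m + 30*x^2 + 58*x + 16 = 28*m^3 + 98*m^2 - 126*m + x^2*(60 - 60*m) + x*(46*m^2 - 154*m + 108)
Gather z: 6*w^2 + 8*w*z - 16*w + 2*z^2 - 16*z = 6*w^2 - 16*w + 2*z^2 + z*(8*w - 16)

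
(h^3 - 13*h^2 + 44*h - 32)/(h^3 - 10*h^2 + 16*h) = (h^2 - 5*h + 4)/(h*(h - 2))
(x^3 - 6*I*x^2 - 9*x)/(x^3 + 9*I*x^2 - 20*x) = (x^2 - 6*I*x - 9)/(x^2 + 9*I*x - 20)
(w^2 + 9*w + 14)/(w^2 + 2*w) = (w + 7)/w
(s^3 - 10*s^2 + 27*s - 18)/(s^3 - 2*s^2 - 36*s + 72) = (s^2 - 4*s + 3)/(s^2 + 4*s - 12)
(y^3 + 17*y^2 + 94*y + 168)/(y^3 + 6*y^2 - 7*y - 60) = (y^2 + 13*y + 42)/(y^2 + 2*y - 15)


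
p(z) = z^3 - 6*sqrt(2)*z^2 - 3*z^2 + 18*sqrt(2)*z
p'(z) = 3*z^2 - 12*sqrt(2)*z - 6*z + 18*sqrt(2)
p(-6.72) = -993.18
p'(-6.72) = 315.29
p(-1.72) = -82.85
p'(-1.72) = 73.84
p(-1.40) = -60.89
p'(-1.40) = 63.49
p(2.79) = 3.34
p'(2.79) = -15.28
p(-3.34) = -250.41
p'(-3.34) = 135.64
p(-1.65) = -77.76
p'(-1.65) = 71.52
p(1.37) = 15.89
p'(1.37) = -0.38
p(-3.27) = -241.02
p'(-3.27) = 132.65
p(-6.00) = -782.21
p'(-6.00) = 271.28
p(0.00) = 0.00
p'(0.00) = 25.46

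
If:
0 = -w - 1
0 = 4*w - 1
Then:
No Solution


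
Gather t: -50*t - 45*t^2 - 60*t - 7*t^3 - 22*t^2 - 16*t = -7*t^3 - 67*t^2 - 126*t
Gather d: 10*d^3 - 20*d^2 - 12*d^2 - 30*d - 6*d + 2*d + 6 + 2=10*d^3 - 32*d^2 - 34*d + 8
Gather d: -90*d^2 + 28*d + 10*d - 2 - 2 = -90*d^2 + 38*d - 4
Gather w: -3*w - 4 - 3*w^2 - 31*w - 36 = -3*w^2 - 34*w - 40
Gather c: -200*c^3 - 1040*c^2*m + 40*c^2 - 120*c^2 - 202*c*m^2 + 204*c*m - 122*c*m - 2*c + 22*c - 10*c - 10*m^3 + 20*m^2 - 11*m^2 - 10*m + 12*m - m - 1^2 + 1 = -200*c^3 + c^2*(-1040*m - 80) + c*(-202*m^2 + 82*m + 10) - 10*m^3 + 9*m^2 + m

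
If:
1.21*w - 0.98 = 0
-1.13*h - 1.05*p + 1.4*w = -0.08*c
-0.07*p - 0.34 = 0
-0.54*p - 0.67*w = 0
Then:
No Solution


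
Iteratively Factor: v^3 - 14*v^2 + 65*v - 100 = (v - 5)*(v^2 - 9*v + 20) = (v - 5)^2*(v - 4)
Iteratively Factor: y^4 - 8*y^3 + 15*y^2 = (y - 5)*(y^3 - 3*y^2) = (y - 5)*(y - 3)*(y^2) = y*(y - 5)*(y - 3)*(y)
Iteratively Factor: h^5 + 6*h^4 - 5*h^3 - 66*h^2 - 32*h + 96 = (h + 4)*(h^4 + 2*h^3 - 13*h^2 - 14*h + 24) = (h - 3)*(h + 4)*(h^3 + 5*h^2 + 2*h - 8) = (h - 3)*(h + 2)*(h + 4)*(h^2 + 3*h - 4) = (h - 3)*(h + 2)*(h + 4)^2*(h - 1)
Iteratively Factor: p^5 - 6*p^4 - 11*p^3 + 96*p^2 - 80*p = (p)*(p^4 - 6*p^3 - 11*p^2 + 96*p - 80) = p*(p + 4)*(p^3 - 10*p^2 + 29*p - 20) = p*(p - 4)*(p + 4)*(p^2 - 6*p + 5) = p*(p - 4)*(p - 1)*(p + 4)*(p - 5)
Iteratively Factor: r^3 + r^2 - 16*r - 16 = (r + 4)*(r^2 - 3*r - 4) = (r - 4)*(r + 4)*(r + 1)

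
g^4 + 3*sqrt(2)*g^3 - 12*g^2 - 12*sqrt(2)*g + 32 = (g - 2)*(g + 2)*(g - sqrt(2))*(g + 4*sqrt(2))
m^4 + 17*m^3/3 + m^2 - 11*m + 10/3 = (m - 1)*(m - 1/3)*(m + 2)*(m + 5)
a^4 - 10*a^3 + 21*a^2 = a^2*(a - 7)*(a - 3)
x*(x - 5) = x^2 - 5*x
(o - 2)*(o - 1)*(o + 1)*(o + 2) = o^4 - 5*o^2 + 4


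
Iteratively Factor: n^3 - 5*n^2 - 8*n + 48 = (n + 3)*(n^2 - 8*n + 16) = (n - 4)*(n + 3)*(n - 4)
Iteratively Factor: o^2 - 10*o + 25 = (o - 5)*(o - 5)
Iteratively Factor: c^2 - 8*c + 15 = (c - 3)*(c - 5)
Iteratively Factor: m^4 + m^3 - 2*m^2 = (m - 1)*(m^3 + 2*m^2) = m*(m - 1)*(m^2 + 2*m) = m*(m - 1)*(m + 2)*(m)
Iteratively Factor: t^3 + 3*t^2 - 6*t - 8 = (t + 1)*(t^2 + 2*t - 8) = (t + 1)*(t + 4)*(t - 2)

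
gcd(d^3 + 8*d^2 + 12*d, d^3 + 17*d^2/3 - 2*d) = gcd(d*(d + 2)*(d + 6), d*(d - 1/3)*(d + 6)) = d^2 + 6*d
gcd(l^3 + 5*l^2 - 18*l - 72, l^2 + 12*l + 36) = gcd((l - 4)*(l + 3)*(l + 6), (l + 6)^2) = l + 6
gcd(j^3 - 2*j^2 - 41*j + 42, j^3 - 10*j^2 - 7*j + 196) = j - 7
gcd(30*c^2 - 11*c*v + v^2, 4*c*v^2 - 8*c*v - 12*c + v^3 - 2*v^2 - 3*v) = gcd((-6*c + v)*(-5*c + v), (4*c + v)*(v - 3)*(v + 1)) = 1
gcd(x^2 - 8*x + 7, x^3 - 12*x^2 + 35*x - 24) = x - 1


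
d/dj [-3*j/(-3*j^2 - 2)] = 3*(2 - 3*j^2)/(9*j^4 + 12*j^2 + 4)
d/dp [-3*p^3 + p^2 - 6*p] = -9*p^2 + 2*p - 6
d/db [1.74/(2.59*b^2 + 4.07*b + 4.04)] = (-9.0132*b - 7.0818)/(2.59*b^2 + 4.07*b + 4.04)^2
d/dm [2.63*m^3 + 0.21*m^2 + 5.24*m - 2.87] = 7.89*m^2 + 0.42*m + 5.24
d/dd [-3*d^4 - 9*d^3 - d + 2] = -12*d^3 - 27*d^2 - 1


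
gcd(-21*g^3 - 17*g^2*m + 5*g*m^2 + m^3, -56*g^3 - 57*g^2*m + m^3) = 7*g^2 + 8*g*m + m^2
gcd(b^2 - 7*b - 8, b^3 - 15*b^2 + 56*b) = b - 8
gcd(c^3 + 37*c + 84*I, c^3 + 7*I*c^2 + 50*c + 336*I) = c - 7*I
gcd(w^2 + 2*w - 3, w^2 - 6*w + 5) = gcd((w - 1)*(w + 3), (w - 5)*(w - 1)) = w - 1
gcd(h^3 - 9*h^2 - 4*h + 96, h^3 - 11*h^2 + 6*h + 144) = h^2 - 5*h - 24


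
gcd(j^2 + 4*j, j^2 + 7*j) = j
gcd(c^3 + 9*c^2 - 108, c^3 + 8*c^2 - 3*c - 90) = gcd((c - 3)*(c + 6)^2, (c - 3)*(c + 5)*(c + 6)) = c^2 + 3*c - 18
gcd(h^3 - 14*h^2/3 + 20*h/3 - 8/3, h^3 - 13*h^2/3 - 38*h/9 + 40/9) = h - 2/3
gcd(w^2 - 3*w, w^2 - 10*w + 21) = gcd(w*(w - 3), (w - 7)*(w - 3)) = w - 3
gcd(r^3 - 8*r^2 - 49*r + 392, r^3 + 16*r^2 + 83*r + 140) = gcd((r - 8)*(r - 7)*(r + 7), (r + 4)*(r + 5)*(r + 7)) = r + 7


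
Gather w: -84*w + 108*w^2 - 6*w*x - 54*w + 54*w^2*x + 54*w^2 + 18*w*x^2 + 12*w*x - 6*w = w^2*(54*x + 162) + w*(18*x^2 + 6*x - 144)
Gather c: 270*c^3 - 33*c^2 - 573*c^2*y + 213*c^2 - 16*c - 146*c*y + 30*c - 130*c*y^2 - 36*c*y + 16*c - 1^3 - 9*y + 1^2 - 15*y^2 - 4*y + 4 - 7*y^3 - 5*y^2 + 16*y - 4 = 270*c^3 + c^2*(180 - 573*y) + c*(-130*y^2 - 182*y + 30) - 7*y^3 - 20*y^2 + 3*y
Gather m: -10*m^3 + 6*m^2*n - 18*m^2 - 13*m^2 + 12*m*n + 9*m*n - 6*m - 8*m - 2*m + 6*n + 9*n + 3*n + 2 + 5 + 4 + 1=-10*m^3 + m^2*(6*n - 31) + m*(21*n - 16) + 18*n + 12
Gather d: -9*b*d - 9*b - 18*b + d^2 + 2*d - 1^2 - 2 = -27*b + d^2 + d*(2 - 9*b) - 3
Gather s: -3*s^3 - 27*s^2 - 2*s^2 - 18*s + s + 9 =-3*s^3 - 29*s^2 - 17*s + 9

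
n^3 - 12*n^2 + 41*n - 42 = (n - 7)*(n - 3)*(n - 2)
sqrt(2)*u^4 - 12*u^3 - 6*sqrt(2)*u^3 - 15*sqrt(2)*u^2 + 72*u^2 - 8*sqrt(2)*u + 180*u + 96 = (u - 8)*(u + 1)*(u - 6*sqrt(2))*(sqrt(2)*u + sqrt(2))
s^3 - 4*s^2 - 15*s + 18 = (s - 6)*(s - 1)*(s + 3)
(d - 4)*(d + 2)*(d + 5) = d^3 + 3*d^2 - 18*d - 40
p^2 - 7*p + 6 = (p - 6)*(p - 1)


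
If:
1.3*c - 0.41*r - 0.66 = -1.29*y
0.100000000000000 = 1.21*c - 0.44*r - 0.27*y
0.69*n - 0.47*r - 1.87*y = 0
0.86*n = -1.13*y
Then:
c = -0.80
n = -0.60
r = -2.70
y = 0.46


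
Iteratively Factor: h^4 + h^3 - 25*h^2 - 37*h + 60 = (h + 4)*(h^3 - 3*h^2 - 13*h + 15) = (h + 3)*(h + 4)*(h^2 - 6*h + 5) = (h - 5)*(h + 3)*(h + 4)*(h - 1)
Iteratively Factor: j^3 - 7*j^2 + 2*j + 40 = (j - 5)*(j^2 - 2*j - 8) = (j - 5)*(j + 2)*(j - 4)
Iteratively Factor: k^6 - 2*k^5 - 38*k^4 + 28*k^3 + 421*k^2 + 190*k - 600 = (k - 5)*(k^5 + 3*k^4 - 23*k^3 - 87*k^2 - 14*k + 120) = (k - 5)*(k - 1)*(k^4 + 4*k^3 - 19*k^2 - 106*k - 120) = (k - 5)*(k - 1)*(k + 2)*(k^3 + 2*k^2 - 23*k - 60) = (k - 5)*(k - 1)*(k + 2)*(k + 3)*(k^2 - k - 20) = (k - 5)^2*(k - 1)*(k + 2)*(k + 3)*(k + 4)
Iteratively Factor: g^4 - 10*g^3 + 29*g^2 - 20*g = (g - 5)*(g^3 - 5*g^2 + 4*g) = (g - 5)*(g - 1)*(g^2 - 4*g) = (g - 5)*(g - 4)*(g - 1)*(g)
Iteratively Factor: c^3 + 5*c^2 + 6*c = (c)*(c^2 + 5*c + 6) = c*(c + 3)*(c + 2)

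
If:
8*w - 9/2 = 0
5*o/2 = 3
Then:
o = 6/5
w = 9/16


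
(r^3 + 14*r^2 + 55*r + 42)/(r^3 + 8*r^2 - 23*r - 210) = (r + 1)/(r - 5)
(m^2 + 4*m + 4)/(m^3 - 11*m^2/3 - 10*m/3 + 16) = 3*(m + 2)/(3*m^2 - 17*m + 24)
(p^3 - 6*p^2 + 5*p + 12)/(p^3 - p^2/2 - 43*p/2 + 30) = 2*(p^2 - 2*p - 3)/(2*p^2 + 7*p - 15)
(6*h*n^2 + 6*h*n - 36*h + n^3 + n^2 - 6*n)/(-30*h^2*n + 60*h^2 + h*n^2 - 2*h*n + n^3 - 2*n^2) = (-n - 3)/(5*h - n)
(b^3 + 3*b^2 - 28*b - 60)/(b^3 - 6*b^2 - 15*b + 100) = (b^2 + 8*b + 12)/(b^2 - b - 20)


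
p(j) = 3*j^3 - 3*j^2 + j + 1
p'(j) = 9*j^2 - 6*j + 1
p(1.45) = 5.29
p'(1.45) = 11.22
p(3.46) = 92.81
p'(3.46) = 87.98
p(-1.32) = -12.45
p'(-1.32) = 24.60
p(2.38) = 26.83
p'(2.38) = 37.70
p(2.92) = 53.03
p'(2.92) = 60.22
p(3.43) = 90.20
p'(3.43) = 86.30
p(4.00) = 149.00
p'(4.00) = 121.00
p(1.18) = 2.93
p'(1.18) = 6.45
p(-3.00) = -110.00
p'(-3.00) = 100.00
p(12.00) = 4765.00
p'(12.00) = 1225.00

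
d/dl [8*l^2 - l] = 16*l - 1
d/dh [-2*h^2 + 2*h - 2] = 2 - 4*h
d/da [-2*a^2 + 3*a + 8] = 3 - 4*a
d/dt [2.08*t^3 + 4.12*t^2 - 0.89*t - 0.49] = 6.24*t^2 + 8.24*t - 0.89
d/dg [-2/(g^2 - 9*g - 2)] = 2*(2*g - 9)/(-g^2 + 9*g + 2)^2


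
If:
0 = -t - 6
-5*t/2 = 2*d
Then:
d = 15/2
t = -6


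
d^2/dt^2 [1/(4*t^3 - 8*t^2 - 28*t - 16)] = (6*t^2 - 28*t + 41)/(2*(t^7 - 8*t^6 + 6*t^5 + 60*t^4 - 15*t^3 - 204*t^2 - 208*t - 64))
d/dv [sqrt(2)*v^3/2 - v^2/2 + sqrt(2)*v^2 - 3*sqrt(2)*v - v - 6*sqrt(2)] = 3*sqrt(2)*v^2/2 - v + 2*sqrt(2)*v - 3*sqrt(2) - 1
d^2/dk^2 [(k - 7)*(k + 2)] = 2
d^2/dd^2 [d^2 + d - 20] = 2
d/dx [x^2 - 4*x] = 2*x - 4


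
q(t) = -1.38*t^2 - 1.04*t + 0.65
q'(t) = -2.76*t - 1.04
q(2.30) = -9.04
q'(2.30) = -7.39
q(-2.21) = -3.79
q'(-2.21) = 5.06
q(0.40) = 0.01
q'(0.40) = -2.14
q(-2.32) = -4.36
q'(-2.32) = 5.36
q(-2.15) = -3.49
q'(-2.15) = 4.89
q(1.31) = -3.08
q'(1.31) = -4.66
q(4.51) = -32.11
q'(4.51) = -13.49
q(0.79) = -1.03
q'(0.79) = -3.22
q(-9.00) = -101.77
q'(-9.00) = 23.80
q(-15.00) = -294.25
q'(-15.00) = 40.36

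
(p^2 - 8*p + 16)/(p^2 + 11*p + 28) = (p^2 - 8*p + 16)/(p^2 + 11*p + 28)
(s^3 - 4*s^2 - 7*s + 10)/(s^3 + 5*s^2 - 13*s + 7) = (s^2 - 3*s - 10)/(s^2 + 6*s - 7)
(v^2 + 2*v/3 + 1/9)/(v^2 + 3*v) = (9*v^2 + 6*v + 1)/(9*v*(v + 3))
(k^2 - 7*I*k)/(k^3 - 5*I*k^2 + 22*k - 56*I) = k/(k^2 + 2*I*k + 8)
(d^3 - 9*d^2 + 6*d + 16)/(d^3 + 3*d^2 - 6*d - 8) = (d - 8)/(d + 4)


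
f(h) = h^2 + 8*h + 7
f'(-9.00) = -10.00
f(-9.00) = 16.00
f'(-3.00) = 2.00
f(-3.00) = -8.00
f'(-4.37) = -0.74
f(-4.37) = -8.86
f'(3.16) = 14.32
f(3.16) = 42.27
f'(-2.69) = 2.62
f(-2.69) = -7.28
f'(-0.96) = 6.08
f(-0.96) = 0.24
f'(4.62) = 17.24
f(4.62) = 65.30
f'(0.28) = 8.56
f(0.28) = 9.32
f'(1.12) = 10.24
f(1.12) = 17.21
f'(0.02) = 8.04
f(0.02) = 7.16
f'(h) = 2*h + 8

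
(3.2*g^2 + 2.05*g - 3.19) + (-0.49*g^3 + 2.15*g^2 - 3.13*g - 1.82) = -0.49*g^3 + 5.35*g^2 - 1.08*g - 5.01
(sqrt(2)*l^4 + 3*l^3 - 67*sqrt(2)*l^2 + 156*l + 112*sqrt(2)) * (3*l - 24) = 3*sqrt(2)*l^5 - 24*sqrt(2)*l^4 + 9*l^4 - 201*sqrt(2)*l^3 - 72*l^3 + 468*l^2 + 1608*sqrt(2)*l^2 - 3744*l + 336*sqrt(2)*l - 2688*sqrt(2)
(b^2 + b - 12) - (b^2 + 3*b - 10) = -2*b - 2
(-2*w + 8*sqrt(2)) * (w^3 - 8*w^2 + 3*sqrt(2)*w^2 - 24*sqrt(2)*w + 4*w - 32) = -2*w^4 + 2*sqrt(2)*w^3 + 16*w^3 - 16*sqrt(2)*w^2 + 40*w^2 - 320*w + 32*sqrt(2)*w - 256*sqrt(2)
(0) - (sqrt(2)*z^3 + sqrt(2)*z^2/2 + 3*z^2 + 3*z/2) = -sqrt(2)*z^3 - 3*z^2 - sqrt(2)*z^2/2 - 3*z/2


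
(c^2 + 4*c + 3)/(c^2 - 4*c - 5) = (c + 3)/(c - 5)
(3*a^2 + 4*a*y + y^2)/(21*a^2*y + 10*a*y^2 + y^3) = (a + y)/(y*(7*a + y))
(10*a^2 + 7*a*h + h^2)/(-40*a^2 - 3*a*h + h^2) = (-2*a - h)/(8*a - h)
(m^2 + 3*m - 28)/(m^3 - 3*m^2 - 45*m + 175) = (m - 4)/(m^2 - 10*m + 25)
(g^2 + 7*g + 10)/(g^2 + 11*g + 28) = (g^2 + 7*g + 10)/(g^2 + 11*g + 28)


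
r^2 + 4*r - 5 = (r - 1)*(r + 5)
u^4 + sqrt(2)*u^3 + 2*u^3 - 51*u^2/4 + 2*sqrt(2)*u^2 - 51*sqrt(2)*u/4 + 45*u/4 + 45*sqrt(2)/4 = (u - 3/2)^2*(u + 5)*(u + sqrt(2))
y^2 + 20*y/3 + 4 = (y + 2/3)*(y + 6)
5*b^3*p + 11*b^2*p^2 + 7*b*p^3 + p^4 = p*(b + p)^2*(5*b + p)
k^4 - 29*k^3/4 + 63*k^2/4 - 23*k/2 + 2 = (k - 4)*(k - 2)*(k - 1)*(k - 1/4)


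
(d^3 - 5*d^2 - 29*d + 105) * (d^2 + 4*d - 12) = d^5 - d^4 - 61*d^3 + 49*d^2 + 768*d - 1260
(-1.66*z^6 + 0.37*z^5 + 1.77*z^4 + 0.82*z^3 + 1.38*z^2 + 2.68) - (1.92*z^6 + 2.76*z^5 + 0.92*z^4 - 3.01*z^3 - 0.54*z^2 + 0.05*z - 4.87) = -3.58*z^6 - 2.39*z^5 + 0.85*z^4 + 3.83*z^3 + 1.92*z^2 - 0.05*z + 7.55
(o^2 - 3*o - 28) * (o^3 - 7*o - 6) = o^5 - 3*o^4 - 35*o^3 + 15*o^2 + 214*o + 168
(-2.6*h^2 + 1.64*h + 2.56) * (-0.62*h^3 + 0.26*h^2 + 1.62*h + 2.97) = 1.612*h^5 - 1.6928*h^4 - 5.3728*h^3 - 4.3996*h^2 + 9.018*h + 7.6032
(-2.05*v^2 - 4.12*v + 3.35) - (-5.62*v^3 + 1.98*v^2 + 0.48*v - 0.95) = 5.62*v^3 - 4.03*v^2 - 4.6*v + 4.3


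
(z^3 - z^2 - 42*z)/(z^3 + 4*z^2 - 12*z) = (z - 7)/(z - 2)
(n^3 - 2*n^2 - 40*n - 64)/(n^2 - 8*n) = n + 6 + 8/n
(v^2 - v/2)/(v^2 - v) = (v - 1/2)/(v - 1)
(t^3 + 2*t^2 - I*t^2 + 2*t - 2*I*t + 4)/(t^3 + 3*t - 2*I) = (t^3 + t^2*(2 - I) + 2*t*(1 - I) + 4)/(t^3 + 3*t - 2*I)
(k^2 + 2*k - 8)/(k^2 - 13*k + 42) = (k^2 + 2*k - 8)/(k^2 - 13*k + 42)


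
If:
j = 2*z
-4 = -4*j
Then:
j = 1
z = 1/2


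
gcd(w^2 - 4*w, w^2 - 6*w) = w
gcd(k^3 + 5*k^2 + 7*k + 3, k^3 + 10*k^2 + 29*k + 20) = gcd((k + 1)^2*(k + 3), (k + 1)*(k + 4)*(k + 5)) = k + 1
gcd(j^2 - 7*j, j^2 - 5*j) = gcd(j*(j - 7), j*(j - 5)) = j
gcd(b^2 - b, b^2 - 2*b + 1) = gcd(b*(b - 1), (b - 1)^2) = b - 1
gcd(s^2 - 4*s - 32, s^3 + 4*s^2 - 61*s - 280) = s - 8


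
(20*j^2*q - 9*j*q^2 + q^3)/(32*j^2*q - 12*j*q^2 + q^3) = (-5*j + q)/(-8*j + q)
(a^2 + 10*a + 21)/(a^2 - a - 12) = (a + 7)/(a - 4)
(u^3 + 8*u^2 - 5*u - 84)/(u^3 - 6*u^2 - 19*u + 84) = (u + 7)/(u - 7)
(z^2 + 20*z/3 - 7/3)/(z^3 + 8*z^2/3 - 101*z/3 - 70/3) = (3*z - 1)/(3*z^2 - 13*z - 10)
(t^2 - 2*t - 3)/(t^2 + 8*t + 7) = (t - 3)/(t + 7)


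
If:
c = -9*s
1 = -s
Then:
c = 9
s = -1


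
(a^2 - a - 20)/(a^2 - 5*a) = (a + 4)/a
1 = 1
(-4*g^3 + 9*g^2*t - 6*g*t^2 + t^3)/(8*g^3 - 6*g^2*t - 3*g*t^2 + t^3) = (-g + t)/(2*g + t)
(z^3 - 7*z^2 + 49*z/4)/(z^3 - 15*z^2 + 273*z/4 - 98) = z/(z - 8)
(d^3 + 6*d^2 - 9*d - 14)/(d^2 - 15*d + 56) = (d^3 + 6*d^2 - 9*d - 14)/(d^2 - 15*d + 56)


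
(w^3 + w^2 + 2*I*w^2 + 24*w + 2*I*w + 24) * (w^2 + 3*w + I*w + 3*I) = w^5 + 4*w^4 + 3*I*w^4 + 25*w^3 + 12*I*w^3 + 88*w^2 + 33*I*w^2 + 66*w + 96*I*w + 72*I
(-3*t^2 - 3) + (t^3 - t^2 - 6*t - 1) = t^3 - 4*t^2 - 6*t - 4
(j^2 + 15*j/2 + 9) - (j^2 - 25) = 15*j/2 + 34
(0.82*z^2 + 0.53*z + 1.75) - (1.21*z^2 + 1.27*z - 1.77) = -0.39*z^2 - 0.74*z + 3.52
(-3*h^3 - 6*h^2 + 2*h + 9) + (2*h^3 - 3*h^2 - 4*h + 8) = -h^3 - 9*h^2 - 2*h + 17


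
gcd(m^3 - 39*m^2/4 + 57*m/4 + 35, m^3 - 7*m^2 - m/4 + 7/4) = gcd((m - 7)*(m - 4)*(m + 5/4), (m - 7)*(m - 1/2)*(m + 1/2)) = m - 7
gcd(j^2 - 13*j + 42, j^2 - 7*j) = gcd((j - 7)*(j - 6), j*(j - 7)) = j - 7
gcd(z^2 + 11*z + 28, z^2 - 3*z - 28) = z + 4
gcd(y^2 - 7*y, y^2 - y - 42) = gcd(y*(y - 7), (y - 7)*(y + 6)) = y - 7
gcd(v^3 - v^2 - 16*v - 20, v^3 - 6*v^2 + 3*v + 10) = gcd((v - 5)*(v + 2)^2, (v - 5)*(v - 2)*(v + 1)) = v - 5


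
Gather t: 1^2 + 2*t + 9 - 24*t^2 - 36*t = -24*t^2 - 34*t + 10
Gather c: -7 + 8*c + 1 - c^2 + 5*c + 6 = -c^2 + 13*c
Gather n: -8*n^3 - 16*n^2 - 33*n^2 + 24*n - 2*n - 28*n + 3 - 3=-8*n^3 - 49*n^2 - 6*n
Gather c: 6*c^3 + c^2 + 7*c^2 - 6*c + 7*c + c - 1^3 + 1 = 6*c^3 + 8*c^2 + 2*c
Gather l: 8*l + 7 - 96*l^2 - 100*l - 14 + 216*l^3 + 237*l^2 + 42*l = 216*l^3 + 141*l^2 - 50*l - 7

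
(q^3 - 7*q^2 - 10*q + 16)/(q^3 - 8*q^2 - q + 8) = (q + 2)/(q + 1)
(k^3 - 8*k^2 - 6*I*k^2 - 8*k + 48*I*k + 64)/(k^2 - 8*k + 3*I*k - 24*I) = (k^2 - 6*I*k - 8)/(k + 3*I)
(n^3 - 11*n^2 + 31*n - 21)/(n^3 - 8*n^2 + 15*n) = (n^2 - 8*n + 7)/(n*(n - 5))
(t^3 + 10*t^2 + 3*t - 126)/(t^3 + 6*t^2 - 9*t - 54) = (t + 7)/(t + 3)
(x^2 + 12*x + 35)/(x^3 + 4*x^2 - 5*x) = (x + 7)/(x*(x - 1))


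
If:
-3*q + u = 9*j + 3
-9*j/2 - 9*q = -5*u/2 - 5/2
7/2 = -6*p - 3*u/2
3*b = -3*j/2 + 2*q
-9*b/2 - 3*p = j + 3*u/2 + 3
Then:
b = 565/2466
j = -77/137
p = -17/1644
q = -32/411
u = -314/137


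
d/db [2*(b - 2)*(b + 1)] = 4*b - 2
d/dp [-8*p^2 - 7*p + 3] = -16*p - 7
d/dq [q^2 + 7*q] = 2*q + 7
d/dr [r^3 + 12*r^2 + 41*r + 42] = 3*r^2 + 24*r + 41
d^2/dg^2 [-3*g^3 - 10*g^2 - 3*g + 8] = -18*g - 20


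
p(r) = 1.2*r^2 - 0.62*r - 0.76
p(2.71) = 6.37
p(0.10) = -0.81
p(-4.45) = 25.76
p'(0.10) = -0.38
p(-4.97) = 31.96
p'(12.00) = 28.18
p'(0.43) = 0.41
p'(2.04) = 4.28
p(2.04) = 2.97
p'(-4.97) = -12.55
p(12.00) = 164.60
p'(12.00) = 28.18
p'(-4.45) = -11.30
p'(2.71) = 5.88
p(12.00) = 164.60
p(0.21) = -0.84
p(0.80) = -0.49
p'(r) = 2.4*r - 0.62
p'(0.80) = 1.30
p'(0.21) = -0.12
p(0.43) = -0.80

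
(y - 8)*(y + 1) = y^2 - 7*y - 8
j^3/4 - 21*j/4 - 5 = (j/4 + 1)*(j - 5)*(j + 1)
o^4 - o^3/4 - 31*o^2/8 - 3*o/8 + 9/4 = (o - 2)*(o - 3/4)*(o + 1)*(o + 3/2)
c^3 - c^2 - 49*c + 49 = (c - 7)*(c - 1)*(c + 7)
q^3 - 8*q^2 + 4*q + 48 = (q - 6)*(q - 4)*(q + 2)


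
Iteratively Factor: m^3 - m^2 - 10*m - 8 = (m - 4)*(m^2 + 3*m + 2) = (m - 4)*(m + 2)*(m + 1)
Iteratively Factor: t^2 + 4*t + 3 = (t + 1)*(t + 3)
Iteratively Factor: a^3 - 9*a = (a)*(a^2 - 9) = a*(a + 3)*(a - 3)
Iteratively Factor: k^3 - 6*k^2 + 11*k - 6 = (k - 1)*(k^2 - 5*k + 6) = (k - 2)*(k - 1)*(k - 3)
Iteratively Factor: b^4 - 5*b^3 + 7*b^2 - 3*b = (b - 3)*(b^3 - 2*b^2 + b) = (b - 3)*(b - 1)*(b^2 - b) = b*(b - 3)*(b - 1)*(b - 1)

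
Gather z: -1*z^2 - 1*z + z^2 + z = 0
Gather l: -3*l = -3*l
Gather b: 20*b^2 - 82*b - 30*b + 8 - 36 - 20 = 20*b^2 - 112*b - 48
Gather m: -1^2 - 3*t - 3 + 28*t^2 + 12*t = 28*t^2 + 9*t - 4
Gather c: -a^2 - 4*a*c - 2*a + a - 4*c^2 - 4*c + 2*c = -a^2 - a - 4*c^2 + c*(-4*a - 2)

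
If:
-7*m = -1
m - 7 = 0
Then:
No Solution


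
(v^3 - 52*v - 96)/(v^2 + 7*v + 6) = (v^2 - 6*v - 16)/(v + 1)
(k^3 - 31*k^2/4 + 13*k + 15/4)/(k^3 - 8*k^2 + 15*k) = (k + 1/4)/k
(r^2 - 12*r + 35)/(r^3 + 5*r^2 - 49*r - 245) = (r - 5)/(r^2 + 12*r + 35)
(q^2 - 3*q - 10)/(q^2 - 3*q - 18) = (-q^2 + 3*q + 10)/(-q^2 + 3*q + 18)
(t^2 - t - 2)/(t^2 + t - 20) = (t^2 - t - 2)/(t^2 + t - 20)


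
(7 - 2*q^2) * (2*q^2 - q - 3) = -4*q^4 + 2*q^3 + 20*q^2 - 7*q - 21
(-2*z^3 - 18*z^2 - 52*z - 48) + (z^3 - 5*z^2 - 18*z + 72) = -z^3 - 23*z^2 - 70*z + 24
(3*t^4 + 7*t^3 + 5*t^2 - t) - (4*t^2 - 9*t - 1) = 3*t^4 + 7*t^3 + t^2 + 8*t + 1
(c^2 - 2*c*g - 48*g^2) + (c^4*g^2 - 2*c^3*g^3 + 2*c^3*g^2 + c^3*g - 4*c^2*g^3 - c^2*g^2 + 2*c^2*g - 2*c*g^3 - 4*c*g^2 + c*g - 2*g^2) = c^4*g^2 - 2*c^3*g^3 + 2*c^3*g^2 + c^3*g - 4*c^2*g^3 - c^2*g^2 + 2*c^2*g + c^2 - 2*c*g^3 - 4*c*g^2 - c*g - 50*g^2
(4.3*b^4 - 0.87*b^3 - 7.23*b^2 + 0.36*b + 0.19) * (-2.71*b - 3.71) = -11.653*b^5 - 13.5953*b^4 + 22.821*b^3 + 25.8477*b^2 - 1.8505*b - 0.7049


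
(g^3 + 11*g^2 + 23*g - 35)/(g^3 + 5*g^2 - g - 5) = (g + 7)/(g + 1)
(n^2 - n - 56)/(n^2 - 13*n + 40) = (n + 7)/(n - 5)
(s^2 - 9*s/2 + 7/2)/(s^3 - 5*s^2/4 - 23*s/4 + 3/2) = 2*(2*s^2 - 9*s + 7)/(4*s^3 - 5*s^2 - 23*s + 6)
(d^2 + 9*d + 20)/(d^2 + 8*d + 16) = (d + 5)/(d + 4)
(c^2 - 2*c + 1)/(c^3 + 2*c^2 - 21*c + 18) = (c - 1)/(c^2 + 3*c - 18)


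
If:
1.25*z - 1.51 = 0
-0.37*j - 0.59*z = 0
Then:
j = -1.93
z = 1.21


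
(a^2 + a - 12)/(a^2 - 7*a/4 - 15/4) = 4*(a + 4)/(4*a + 5)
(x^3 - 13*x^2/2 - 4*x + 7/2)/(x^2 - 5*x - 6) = (2*x^2 - 15*x + 7)/(2*(x - 6))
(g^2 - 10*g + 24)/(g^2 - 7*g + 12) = (g - 6)/(g - 3)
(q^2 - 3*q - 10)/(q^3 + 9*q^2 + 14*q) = (q - 5)/(q*(q + 7))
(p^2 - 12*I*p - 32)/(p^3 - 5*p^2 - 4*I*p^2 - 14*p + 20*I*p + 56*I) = (p - 8*I)/(p^2 - 5*p - 14)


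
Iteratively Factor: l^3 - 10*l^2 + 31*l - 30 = (l - 2)*(l^2 - 8*l + 15) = (l - 3)*(l - 2)*(l - 5)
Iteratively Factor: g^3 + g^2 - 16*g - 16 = (g - 4)*(g^2 + 5*g + 4) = (g - 4)*(g + 4)*(g + 1)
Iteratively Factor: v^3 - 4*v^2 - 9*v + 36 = (v + 3)*(v^2 - 7*v + 12) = (v - 4)*(v + 3)*(v - 3)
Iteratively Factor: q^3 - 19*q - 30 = (q + 2)*(q^2 - 2*q - 15) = (q - 5)*(q + 2)*(q + 3)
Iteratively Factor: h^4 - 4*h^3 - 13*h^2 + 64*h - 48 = (h - 1)*(h^3 - 3*h^2 - 16*h + 48) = (h - 1)*(h + 4)*(h^2 - 7*h + 12) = (h - 4)*(h - 1)*(h + 4)*(h - 3)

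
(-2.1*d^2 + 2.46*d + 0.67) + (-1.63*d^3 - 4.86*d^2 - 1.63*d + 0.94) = -1.63*d^3 - 6.96*d^2 + 0.83*d + 1.61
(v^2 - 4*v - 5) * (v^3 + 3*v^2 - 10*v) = v^5 - v^4 - 27*v^3 + 25*v^2 + 50*v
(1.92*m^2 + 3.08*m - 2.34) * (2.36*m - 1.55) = 4.5312*m^3 + 4.2928*m^2 - 10.2964*m + 3.627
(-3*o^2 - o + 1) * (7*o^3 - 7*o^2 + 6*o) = -21*o^5 + 14*o^4 - 4*o^3 - 13*o^2 + 6*o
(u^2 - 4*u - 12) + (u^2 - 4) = 2*u^2 - 4*u - 16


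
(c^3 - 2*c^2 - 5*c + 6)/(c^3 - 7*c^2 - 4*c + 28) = (c^2 - 4*c + 3)/(c^2 - 9*c + 14)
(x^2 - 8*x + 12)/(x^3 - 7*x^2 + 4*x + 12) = 1/(x + 1)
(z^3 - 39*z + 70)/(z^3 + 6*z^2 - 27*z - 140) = (z - 2)/(z + 4)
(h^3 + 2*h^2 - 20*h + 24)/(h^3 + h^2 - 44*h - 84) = (h^2 - 4*h + 4)/(h^2 - 5*h - 14)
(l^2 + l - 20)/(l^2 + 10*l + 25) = (l - 4)/(l + 5)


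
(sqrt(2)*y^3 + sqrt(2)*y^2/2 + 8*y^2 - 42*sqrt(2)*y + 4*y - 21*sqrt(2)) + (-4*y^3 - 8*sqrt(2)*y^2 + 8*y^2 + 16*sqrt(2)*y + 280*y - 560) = -4*y^3 + sqrt(2)*y^3 - 15*sqrt(2)*y^2/2 + 16*y^2 - 26*sqrt(2)*y + 284*y - 560 - 21*sqrt(2)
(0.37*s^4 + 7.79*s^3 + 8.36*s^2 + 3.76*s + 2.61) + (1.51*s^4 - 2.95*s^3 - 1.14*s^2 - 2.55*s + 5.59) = 1.88*s^4 + 4.84*s^3 + 7.22*s^2 + 1.21*s + 8.2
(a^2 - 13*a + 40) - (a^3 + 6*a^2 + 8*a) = -a^3 - 5*a^2 - 21*a + 40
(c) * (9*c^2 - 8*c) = 9*c^3 - 8*c^2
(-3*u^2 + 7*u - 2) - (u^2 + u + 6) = -4*u^2 + 6*u - 8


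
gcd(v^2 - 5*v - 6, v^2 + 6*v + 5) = v + 1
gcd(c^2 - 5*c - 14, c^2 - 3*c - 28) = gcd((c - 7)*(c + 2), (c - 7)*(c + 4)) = c - 7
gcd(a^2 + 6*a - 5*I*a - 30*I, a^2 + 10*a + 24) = a + 6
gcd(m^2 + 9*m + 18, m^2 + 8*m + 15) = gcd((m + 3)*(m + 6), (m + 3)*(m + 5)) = m + 3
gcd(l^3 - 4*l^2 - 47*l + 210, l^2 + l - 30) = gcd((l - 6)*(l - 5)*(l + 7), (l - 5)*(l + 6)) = l - 5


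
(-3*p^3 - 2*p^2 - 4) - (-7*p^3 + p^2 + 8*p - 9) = 4*p^3 - 3*p^2 - 8*p + 5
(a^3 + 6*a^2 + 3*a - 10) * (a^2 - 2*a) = a^5 + 4*a^4 - 9*a^3 - 16*a^2 + 20*a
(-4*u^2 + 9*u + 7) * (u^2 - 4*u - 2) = -4*u^4 + 25*u^3 - 21*u^2 - 46*u - 14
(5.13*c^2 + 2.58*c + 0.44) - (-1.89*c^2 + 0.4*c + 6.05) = 7.02*c^2 + 2.18*c - 5.61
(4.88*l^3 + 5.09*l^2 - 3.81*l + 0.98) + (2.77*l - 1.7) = 4.88*l^3 + 5.09*l^2 - 1.04*l - 0.72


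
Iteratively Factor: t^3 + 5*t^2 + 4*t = (t)*(t^2 + 5*t + 4) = t*(t + 4)*(t + 1)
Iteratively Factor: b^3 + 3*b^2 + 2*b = (b + 1)*(b^2 + 2*b) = (b + 1)*(b + 2)*(b)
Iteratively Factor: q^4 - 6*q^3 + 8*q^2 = (q - 2)*(q^3 - 4*q^2) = q*(q - 2)*(q^2 - 4*q) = q*(q - 4)*(q - 2)*(q)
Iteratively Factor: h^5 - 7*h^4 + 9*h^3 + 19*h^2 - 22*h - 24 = (h - 4)*(h^4 - 3*h^3 - 3*h^2 + 7*h + 6) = (h - 4)*(h - 2)*(h^3 - h^2 - 5*h - 3) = (h - 4)*(h - 2)*(h + 1)*(h^2 - 2*h - 3) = (h - 4)*(h - 2)*(h + 1)^2*(h - 3)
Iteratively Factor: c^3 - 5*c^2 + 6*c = (c - 2)*(c^2 - 3*c) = (c - 3)*(c - 2)*(c)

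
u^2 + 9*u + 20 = (u + 4)*(u + 5)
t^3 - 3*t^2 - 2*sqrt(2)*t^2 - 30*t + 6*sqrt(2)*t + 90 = (t - 3)*(t - 5*sqrt(2))*(t + 3*sqrt(2))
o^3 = o^3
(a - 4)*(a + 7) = a^2 + 3*a - 28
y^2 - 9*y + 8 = (y - 8)*(y - 1)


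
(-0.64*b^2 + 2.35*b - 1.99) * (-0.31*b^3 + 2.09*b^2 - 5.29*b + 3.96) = 0.1984*b^5 - 2.0661*b^4 + 8.914*b^3 - 19.125*b^2 + 19.8331*b - 7.8804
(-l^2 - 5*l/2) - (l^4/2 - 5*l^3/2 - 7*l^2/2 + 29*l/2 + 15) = -l^4/2 + 5*l^3/2 + 5*l^2/2 - 17*l - 15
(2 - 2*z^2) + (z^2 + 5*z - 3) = -z^2 + 5*z - 1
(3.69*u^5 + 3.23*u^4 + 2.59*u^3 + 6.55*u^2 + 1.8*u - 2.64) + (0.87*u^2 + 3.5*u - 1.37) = 3.69*u^5 + 3.23*u^4 + 2.59*u^3 + 7.42*u^2 + 5.3*u - 4.01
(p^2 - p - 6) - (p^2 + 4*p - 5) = -5*p - 1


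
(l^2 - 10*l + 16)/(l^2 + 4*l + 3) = (l^2 - 10*l + 16)/(l^2 + 4*l + 3)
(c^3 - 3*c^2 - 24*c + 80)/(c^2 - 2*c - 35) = (c^2 - 8*c + 16)/(c - 7)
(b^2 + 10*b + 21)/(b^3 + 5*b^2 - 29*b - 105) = 1/(b - 5)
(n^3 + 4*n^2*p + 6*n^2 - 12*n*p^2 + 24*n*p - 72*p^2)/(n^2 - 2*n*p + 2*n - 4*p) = (n^2 + 6*n*p + 6*n + 36*p)/(n + 2)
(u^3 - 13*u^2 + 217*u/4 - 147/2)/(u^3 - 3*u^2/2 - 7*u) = (u^2 - 19*u/2 + 21)/(u*(u + 2))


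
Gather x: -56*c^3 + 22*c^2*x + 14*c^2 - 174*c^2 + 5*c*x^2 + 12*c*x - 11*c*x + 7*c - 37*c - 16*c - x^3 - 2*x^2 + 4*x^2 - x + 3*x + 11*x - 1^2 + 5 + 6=-56*c^3 - 160*c^2 - 46*c - x^3 + x^2*(5*c + 2) + x*(22*c^2 + c + 13) + 10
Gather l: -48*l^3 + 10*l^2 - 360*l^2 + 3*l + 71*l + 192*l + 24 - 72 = -48*l^3 - 350*l^2 + 266*l - 48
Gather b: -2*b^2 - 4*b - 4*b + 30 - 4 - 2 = -2*b^2 - 8*b + 24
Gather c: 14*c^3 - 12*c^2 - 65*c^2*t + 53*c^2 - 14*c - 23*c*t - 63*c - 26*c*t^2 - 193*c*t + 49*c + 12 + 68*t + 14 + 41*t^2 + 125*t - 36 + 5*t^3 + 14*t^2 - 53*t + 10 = 14*c^3 + c^2*(41 - 65*t) + c*(-26*t^2 - 216*t - 28) + 5*t^3 + 55*t^2 + 140*t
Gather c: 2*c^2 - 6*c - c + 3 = 2*c^2 - 7*c + 3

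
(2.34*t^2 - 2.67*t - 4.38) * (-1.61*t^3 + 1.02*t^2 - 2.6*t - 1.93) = -3.7674*t^5 + 6.6855*t^4 - 1.7556*t^3 - 2.0418*t^2 + 16.5411*t + 8.4534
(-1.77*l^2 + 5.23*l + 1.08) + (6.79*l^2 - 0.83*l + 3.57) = 5.02*l^2 + 4.4*l + 4.65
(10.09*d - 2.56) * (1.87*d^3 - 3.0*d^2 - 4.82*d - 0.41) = 18.8683*d^4 - 35.0572*d^3 - 40.9538*d^2 + 8.2023*d + 1.0496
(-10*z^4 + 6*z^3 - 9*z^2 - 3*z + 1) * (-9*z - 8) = 90*z^5 + 26*z^4 + 33*z^3 + 99*z^2 + 15*z - 8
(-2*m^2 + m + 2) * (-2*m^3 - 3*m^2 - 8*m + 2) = 4*m^5 + 4*m^4 + 9*m^3 - 18*m^2 - 14*m + 4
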